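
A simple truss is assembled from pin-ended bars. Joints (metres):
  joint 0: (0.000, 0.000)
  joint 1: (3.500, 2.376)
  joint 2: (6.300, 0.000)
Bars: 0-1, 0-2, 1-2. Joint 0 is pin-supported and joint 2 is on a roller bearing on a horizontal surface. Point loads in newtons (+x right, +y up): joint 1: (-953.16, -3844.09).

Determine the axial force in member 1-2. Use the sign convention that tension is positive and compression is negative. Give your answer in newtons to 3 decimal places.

N=3 nodes, M=3 members, R=3 reactions → 2N=6, M+R=6
member 0 (0-1): L=4.2303, (cx,cy)=(0.8274,0.5617)
member 1 (0-2): L=6.3000, (cx,cy)=(1.0000,0.0000)
member 2 (1-2): L=3.6722, (cx,cy)=(0.7625,-0.6470)
solve A·x = −loads:
  F[0-1] = -3681.8536 N (compression)
  F[0-2] = +2093.0802 N (tension)
  F[1-2] = -2745.1076 N (compression)
  Rx@0 = +953.1600 N
  Ry@0 = +2067.9619 N
  Ry@2 = +1776.1281 N

-2745.108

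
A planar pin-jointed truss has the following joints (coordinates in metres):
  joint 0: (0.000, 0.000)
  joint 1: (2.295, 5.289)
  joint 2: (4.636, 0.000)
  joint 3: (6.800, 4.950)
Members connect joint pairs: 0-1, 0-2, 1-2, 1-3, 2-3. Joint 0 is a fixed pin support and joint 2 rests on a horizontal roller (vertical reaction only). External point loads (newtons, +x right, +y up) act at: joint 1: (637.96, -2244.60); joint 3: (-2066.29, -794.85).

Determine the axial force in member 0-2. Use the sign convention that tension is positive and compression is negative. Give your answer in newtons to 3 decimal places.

N=4 nodes, M=5 members, R=3 reactions → 2N=8, M+R=8
member 0 (0-1): L=5.7655, (cx,cy)=(0.3981,0.9174)
member 1 (0-2): L=4.6360, (cx,cy)=(1.0000,0.0000)
member 2 (1-2): L=5.7839, (cx,cy)=(0.4047,-0.9144)
member 3 (1-3): L=4.5177, (cx,cy)=(0.9972,-0.0750)
member 4 (2-3): L=5.4024, (cx,cy)=(0.4006,0.9163)
solve A·x = −loads:
  F[0-1] = -2442.7031 N (compression)
  F[0-2] = -455.9874 N (compression)
  F[1-2] = +132.8222 N (tension)
  F[1-3] = -1668.7661 N (compression)
  F[2-3] = -1004.1499 N (compression)
  Rx@0 = +1428.3300 N
  Ry@0 = +2240.8366 N
  Ry@2 = +798.6134 N

-455.987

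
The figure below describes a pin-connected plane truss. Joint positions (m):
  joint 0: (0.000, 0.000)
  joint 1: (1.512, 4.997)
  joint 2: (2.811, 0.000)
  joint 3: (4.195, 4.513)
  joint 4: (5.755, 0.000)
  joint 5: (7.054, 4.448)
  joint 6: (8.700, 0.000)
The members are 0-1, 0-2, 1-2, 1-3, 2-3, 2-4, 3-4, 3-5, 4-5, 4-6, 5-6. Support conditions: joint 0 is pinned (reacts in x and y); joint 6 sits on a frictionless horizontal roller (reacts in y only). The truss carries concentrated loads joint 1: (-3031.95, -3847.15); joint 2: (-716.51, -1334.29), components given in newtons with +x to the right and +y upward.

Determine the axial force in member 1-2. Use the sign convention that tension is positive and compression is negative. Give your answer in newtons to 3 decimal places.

N=7 nodes, M=11 members, R=3 reactions → 2N=14, M+R=14
member 0 (0-1): L=5.2207, (cx,cy)=(0.2896,0.9571)
member 1 (0-2): L=2.8110, (cx,cy)=(1.0000,0.0000)
member 2 (1-2): L=5.1631, (cx,cy)=(0.2516,-0.9678)
member 3 (1-3): L=2.7263, (cx,cy)=(0.9841,-0.1775)
member 4 (2-3): L=4.7204, (cx,cy)=(0.2932,0.9561)
member 5 (2-4): L=2.9440, (cx,cy)=(1.0000,0.0000)
member 6 (3-4): L=4.7750, (cx,cy)=(0.3267,-0.9451)
member 7 (3-5): L=2.8597, (cx,cy)=(0.9997,-0.0227)
member 8 (4-5): L=4.6338, (cx,cy)=(0.2803,0.9599)
member 9 (4-6): L=2.9450, (cx,cy)=(1.0000,0.0000)
member 10 (5-6): L=4.7428, (cx,cy)=(0.3471,-0.9378)
solve A·x = −loads:
  F[0-1] = -6083.9074 N (compression)
  F[0-2] = -1986.4754 N (compression)
  F[1-2] = +1893.7976 N (tension)
  F[1-3] = +806.3052 N (tension)
  F[2-3] = -521.5081 N (compression)
  F[2-4] = -640.5951 N (compression)
  F[3-4] = +668.8369 N (tension)
  F[3-5] = +422.1948 N (tension)
  F[4-5] = -658.5418 N (compression)
  F[4-6] = -237.4757 N (compression)
  F[5-6] = +684.2628 N (tension)
  Rx@0 = +3748.4600 N
  Ry@0 = +5823.1727 N
  Ry@6 = -641.7327 N

1893.798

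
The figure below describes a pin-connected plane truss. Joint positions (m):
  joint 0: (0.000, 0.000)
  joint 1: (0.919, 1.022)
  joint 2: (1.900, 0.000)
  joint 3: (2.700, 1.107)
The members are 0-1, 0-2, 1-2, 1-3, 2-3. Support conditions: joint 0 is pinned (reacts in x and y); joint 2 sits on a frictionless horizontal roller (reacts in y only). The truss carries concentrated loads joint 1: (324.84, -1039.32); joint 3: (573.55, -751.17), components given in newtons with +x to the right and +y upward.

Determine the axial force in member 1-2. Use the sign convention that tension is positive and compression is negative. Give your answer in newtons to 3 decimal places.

-1764.133

N=4 nodes, M=5 members, R=3 reactions → 2N=8, M+R=8
member 0 (0-1): L=1.3744, (cx,cy)=(0.6686,0.7436)
member 1 (0-2): L=1.9000, (cx,cy)=(1.0000,0.0000)
member 2 (1-2): L=1.4166, (cx,cy)=(0.6925,-0.7214)
member 3 (1-3): L=1.7830, (cx,cy)=(0.9989,0.0477)
member 4 (2-3): L=1.3658, (cx,cy)=(0.5857,0.8105)
solve A·x = −loads:
  F[0-1] = +388.0705 N (tension)
  F[0-2] = +638.9093 N (tension)
  F[1-2] = -1764.1335 N (compression)
  F[1-3] = +1157.5976 N (tension)
  F[2-3] = -994.8788 N (compression)
  Rx@0 = -898.3900 N
  Ry@0 = -288.5628 N
  Ry@2 = +2079.0528 N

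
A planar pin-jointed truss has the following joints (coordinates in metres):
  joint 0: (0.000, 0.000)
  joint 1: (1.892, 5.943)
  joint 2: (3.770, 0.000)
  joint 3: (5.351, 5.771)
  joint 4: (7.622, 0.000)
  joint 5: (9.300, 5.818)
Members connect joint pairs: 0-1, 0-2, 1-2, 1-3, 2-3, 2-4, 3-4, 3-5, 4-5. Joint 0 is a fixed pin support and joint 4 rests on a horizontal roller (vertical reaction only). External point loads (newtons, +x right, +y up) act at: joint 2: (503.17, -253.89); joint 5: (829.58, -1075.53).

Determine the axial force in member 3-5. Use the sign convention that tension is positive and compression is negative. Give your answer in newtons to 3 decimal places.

1143.786

N=6 nodes, M=9 members, R=3 reactions → 2N=12, M+R=12
member 0 (0-1): L=6.2369, (cx,cy)=(0.3034,0.9529)
member 1 (0-2): L=3.7700, (cx,cy)=(1.0000,0.0000)
member 2 (1-2): L=6.2327, (cx,cy)=(0.3013,-0.9535)
member 3 (1-3): L=3.4633, (cx,cy)=(0.9988,-0.0497)
member 4 (2-3): L=5.9836, (cx,cy)=(0.2642,0.9645)
member 5 (2-4): L=3.8520, (cx,cy)=(1.0000,0.0000)
member 6 (3-4): L=6.2018, (cx,cy)=(0.3662,-0.9305)
member 7 (3-5): L=3.9493, (cx,cy)=(0.9999,0.0119)
member 8 (4-5): L=6.0551, (cx,cy)=(0.2771,0.9608)
solve A·x = −loads:
  F[0-1] = +778.3812 N (tension)
  F[0-2] = +1096.6235 N (tension)
  F[1-2] = -802.7811 N (compression)
  F[1-3] = +478.6076 N (tension)
  F[2-3] = +1056.9219 N (tension)
  F[2-4] = +72.3028 N (tension)
  F[3-4] = -1055.2776 N (compression)
  F[3-5] = +1143.7862 N (tension)
  F[4-5] = -1133.5366 N (compression)
  Rx@0 = -1332.7500 N
  Ry@0 = -741.7018 N
  Ry@4 = +2071.1218 N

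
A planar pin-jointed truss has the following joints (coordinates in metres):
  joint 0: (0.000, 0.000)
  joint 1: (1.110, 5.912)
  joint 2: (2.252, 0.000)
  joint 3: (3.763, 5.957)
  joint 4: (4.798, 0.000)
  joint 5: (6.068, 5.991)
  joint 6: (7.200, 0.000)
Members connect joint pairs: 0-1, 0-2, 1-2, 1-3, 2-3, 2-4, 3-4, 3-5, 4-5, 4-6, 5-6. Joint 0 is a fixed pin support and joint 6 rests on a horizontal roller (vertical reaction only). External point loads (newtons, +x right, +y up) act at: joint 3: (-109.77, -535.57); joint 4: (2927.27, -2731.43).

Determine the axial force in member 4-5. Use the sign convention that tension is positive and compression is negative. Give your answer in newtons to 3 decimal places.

2066.120

N=7 nodes, M=11 members, R=3 reactions → 2N=14, M+R=14
member 0 (0-1): L=6.0153, (cx,cy)=(0.1845,0.9828)
member 1 (0-2): L=2.2520, (cx,cy)=(1.0000,0.0000)
member 2 (1-2): L=6.0213, (cx,cy)=(0.1897,-0.9818)
member 3 (1-3): L=2.6534, (cx,cy)=(0.9999,0.0170)
member 4 (2-3): L=6.1456, (cx,cy)=(0.2459,0.9693)
member 5 (2-4): L=2.5460, (cx,cy)=(1.0000,0.0000)
member 6 (3-4): L=6.0462, (cx,cy)=(0.1712,-0.9852)
member 7 (3-5): L=2.3053, (cx,cy)=(0.9999,0.0147)
member 8 (4-5): L=6.1241, (cx,cy)=(0.2074,0.9783)
member 9 (4-6): L=2.4020, (cx,cy)=(1.0000,0.0000)
member 10 (5-6): L=6.0970, (cx,cy)=(0.1857,-0.9826)
solve A·x = −loads:
  F[0-1] = -1279.6913 N (compression)
  F[0-2] = +3053.6407 N (tension)
  F[1-2] = +1272.7155 N (tension)
  F[1-3] = -477.5931 N (compression)
  F[2-3] = -1289.1882 N (compression)
  F[2-4] = +3611.9908 N (tension)
  F[3-4] = +720.8651 N (tension)
  F[3-5] = -808.2069 N (compression)
  F[4-5] = +2066.1200 N (tension)
  F[4-6] = +379.6546 N (tension)
  F[5-6] = -2044.8382 N (compression)
  Rx@0 = -2817.5000 N
  Ry@0 = +1257.7151 N
  Ry@6 = +2009.2849 N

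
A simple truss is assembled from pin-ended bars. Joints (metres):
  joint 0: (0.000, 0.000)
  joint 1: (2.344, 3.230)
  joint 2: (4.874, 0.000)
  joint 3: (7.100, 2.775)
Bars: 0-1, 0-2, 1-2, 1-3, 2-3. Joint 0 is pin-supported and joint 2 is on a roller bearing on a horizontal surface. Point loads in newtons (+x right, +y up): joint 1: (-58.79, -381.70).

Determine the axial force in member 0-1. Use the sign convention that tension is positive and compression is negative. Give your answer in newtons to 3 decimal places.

-292.946

N=4 nodes, M=5 members, R=3 reactions → 2N=8, M+R=8
member 0 (0-1): L=3.9909, (cx,cy)=(0.5873,0.8093)
member 1 (0-2): L=4.8740, (cx,cy)=(1.0000,0.0000)
member 2 (1-2): L=4.1029, (cx,cy)=(0.6166,-0.7872)
member 3 (1-3): L=4.7777, (cx,cy)=(0.9955,-0.0952)
member 4 (2-3): L=3.5575, (cx,cy)=(0.6257,0.7800)
solve A·x = −loads:
  F[0-1] = -292.9456 N (compression)
  F[0-2] = +113.2678 N (tension)
  F[1-2] = -183.6864 N (compression)
  F[1-3] = +0.0000 N (tension)
  F[2-3] = -0.0000 N (compression)
  Rx@0 = +58.7900 N
  Ry@0 = +237.0933 N
  Ry@2 = +144.6067 N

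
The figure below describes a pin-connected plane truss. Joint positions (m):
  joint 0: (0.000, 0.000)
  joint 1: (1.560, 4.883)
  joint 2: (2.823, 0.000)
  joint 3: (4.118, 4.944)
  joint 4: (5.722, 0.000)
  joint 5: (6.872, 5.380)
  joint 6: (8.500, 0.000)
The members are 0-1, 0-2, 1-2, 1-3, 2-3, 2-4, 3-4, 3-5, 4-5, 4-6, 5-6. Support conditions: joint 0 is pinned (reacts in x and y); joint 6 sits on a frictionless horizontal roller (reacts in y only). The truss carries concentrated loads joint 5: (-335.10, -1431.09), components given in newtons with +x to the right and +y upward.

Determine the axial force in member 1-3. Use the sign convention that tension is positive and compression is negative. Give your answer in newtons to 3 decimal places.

N=7 nodes, M=11 members, R=3 reactions → 2N=14, M+R=14
member 0 (0-1): L=5.1261, (cx,cy)=(0.3043,0.9526)
member 1 (0-2): L=2.8230, (cx,cy)=(1.0000,0.0000)
member 2 (1-2): L=5.0437, (cx,cy)=(0.2504,-0.9681)
member 3 (1-3): L=2.5587, (cx,cy)=(0.9997,0.0238)
member 4 (2-3): L=5.1108, (cx,cy)=(0.2534,0.9674)
member 5 (2-4): L=2.8990, (cx,cy)=(1.0000,0.0000)
member 6 (3-4): L=5.1977, (cx,cy)=(0.3086,-0.9512)
member 7 (3-5): L=2.7883, (cx,cy)=(0.9877,0.1564)
member 8 (4-5): L=5.5015, (cx,cy)=(0.2090,0.9779)
member 9 (4-6): L=2.7780, (cx,cy)=(1.0000,0.0000)
member 10 (5-6): L=5.6209, (cx,cy)=(0.2896,-0.9571)
solve A·x = −loads:
  F[0-1] = -510.4034 N (compression)
  F[0-2] = -179.7727 N (compression)
  F[1-2] = +495.3136 N (tension)
  F[1-3] = -279.4390 N (compression)
  F[2-3] = -495.7099 N (compression)
  F[2-4] = +69.8653 N (tension)
  F[3-4] = +422.0619 N (tension)
  F[3-5] = -541.8788 N (compression)
  F[4-5] = -410.5312 N (compression)
  F[4-6] = +285.9275 N (tension)
  F[5-6] = -987.2093 N (compression)
  Rx@0 = +335.1000 N
  Ry@0 = +486.1944 N
  Ry@6 = +944.8956 N

-279.439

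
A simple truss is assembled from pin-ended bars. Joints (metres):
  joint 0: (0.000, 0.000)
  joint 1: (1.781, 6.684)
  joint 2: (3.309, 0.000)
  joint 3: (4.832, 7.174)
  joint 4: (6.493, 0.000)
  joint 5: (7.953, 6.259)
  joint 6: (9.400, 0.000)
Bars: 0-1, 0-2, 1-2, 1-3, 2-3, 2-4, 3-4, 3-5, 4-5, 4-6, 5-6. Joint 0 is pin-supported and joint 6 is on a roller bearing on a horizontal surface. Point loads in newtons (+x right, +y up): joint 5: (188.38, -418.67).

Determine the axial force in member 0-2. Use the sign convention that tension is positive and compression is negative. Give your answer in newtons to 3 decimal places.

N=7 nodes, M=11 members, R=3 reactions → 2N=14, M+R=14
member 0 (0-1): L=6.9172, (cx,cy)=(0.2575,0.9663)
member 1 (0-2): L=3.3090, (cx,cy)=(1.0000,0.0000)
member 2 (1-2): L=6.8564, (cx,cy)=(0.2229,-0.9749)
member 3 (1-3): L=3.0901, (cx,cy)=(0.9873,0.1586)
member 4 (2-3): L=7.3339, (cx,cy)=(0.2077,0.9782)
member 5 (2-4): L=3.1840, (cx,cy)=(1.0000,0.0000)
member 6 (3-4): L=7.3638, (cx,cy)=(0.2256,-0.9742)
member 7 (3-5): L=3.2524, (cx,cy)=(0.9596,-0.2813)
member 8 (4-5): L=6.4270, (cx,cy)=(0.2272,0.9739)
member 9 (4-6): L=2.9070, (cx,cy)=(1.0000,0.0000)
member 10 (5-6): L=6.4241, (cx,cy)=(0.2252,-0.9743)
solve A·x = −loads:
  F[0-1] = +63.1124 N (tension)
  F[0-2] = +172.1302 N (tension)
  F[1-2] = -57.7601 N (compression)
  F[1-3] = +29.4952 N (tension)
  F[2-3] = +57.5624 N (tension)
  F[2-4] = +147.3043 N (tension)
  F[3-4] = -80.4174 N (compression)
  F[3-5] = +61.7074 N (tension)
  F[4-5] = +80.4482 N (tension)
  F[4-6] = +110.8899 N (tension)
  F[5-6] = -492.3059 N (compression)
  Rx@0 = -188.3800 N
  Ry@0 = -60.9846 N
  Ry@6 = +479.6546 N

172.130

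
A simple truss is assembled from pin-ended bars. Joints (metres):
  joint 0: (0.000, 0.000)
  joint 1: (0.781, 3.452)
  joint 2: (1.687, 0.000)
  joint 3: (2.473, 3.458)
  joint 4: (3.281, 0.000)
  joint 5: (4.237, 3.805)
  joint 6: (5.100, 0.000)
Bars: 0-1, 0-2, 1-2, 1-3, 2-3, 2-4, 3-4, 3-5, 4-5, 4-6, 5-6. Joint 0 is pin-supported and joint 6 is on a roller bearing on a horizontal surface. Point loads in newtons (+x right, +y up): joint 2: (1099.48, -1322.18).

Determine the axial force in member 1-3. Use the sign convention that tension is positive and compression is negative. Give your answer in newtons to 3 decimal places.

-432.016

N=7 nodes, M=11 members, R=3 reactions → 2N=14, M+R=14
member 0 (0-1): L=3.5392, (cx,cy)=(0.2207,0.9753)
member 1 (0-2): L=1.6870, (cx,cy)=(1.0000,0.0000)
member 2 (1-2): L=3.5689, (cx,cy)=(0.2539,-0.9672)
member 3 (1-3): L=1.6920, (cx,cy)=(1.0000,0.0035)
member 4 (2-3): L=3.5462, (cx,cy)=(0.2216,0.9751)
member 5 (2-4): L=1.5940, (cx,cy)=(1.0000,0.0000)
member 6 (3-4): L=3.5511, (cx,cy)=(0.2275,-0.9738)
member 7 (3-5): L=1.7978, (cx,cy)=(0.9812,0.1930)
member 8 (4-5): L=3.9233, (cx,cy)=(0.2437,0.9699)
member 9 (4-6): L=1.8190, (cx,cy)=(1.0000,0.0000)
member 10 (5-6): L=3.9016, (cx,cy)=(0.2212,-0.9752)
solve A·x = −loads:
  F[0-1] = -907.1868 N (compression)
  F[0-2] = +1299.6675 N (tension)
  F[1-2] = +913.2071 N (tension)
  F[1-3] = -432.0159 N (compression)
  F[2-3] = +450.0831 N (tension)
  F[2-4] = +332.2543 N (tension)
  F[3-4] = -493.5695 N (compression)
  F[3-5] = -224.1665 N (compression)
  F[4-5] = +495.5612 N (tension)
  F[4-6] = +99.1954 N (tension)
  F[5-6] = -448.4644 N (compression)
  Rx@0 = -1099.4800 N
  Ry@0 = +884.8236 N
  Ry@6 = +437.3564 N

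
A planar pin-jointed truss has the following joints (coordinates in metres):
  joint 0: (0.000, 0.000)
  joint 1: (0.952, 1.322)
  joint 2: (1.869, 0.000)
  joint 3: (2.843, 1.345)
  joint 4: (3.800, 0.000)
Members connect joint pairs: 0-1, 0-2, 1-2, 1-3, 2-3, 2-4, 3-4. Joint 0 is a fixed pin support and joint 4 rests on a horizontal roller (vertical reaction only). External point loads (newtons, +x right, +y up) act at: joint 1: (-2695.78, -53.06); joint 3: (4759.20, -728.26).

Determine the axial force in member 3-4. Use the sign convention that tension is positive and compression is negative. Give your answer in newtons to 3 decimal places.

N=5 nodes, M=7 members, R=3 reactions → 2N=10, M+R=10
member 0 (0-1): L=1.6291, (cx,cy)=(0.5844,0.8115)
member 1 (0-2): L=1.8690, (cx,cy)=(1.0000,0.0000)
member 2 (1-2): L=1.6089, (cx,cy)=(0.5700,-0.8217)
member 3 (1-3): L=1.8911, (cx,cy)=(0.9999,0.0122)
member 4 (2-3): L=1.6606, (cx,cy)=(0.5865,0.8099)
member 5 (2-4): L=1.9310, (cx,cy)=(1.0000,0.0000)
member 6 (3-4): L=1.6507, (cx,cy)=(0.5797,-0.8148)
solve A·x = −loads:
  F[0-1] = +645.0929 N (tension)
  F[0-2] = +1686.4474 N (tension)
  F[1-2] = -650.6944 N (compression)
  F[1-3] = +3443.8726 N (tension)
  F[2-3] = +660.1302 N (tension)
  F[2-4] = +928.4003 N (tension)
  F[3-4] = -1601.3879 N (compression)
  Rx@0 = -2063.4200 N
  Ry@0 = -523.4850 N
  Ry@4 = +1304.8050 N

-1601.388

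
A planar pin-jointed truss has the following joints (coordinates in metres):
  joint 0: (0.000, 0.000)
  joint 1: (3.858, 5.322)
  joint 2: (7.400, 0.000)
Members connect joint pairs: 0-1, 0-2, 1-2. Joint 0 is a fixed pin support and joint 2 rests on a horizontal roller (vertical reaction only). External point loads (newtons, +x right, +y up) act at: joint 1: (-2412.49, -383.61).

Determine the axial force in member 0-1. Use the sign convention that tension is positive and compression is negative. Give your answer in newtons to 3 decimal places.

-2369.750

N=3 nodes, M=3 members, R=3 reactions → 2N=6, M+R=6
member 0 (0-1): L=6.5733, (cx,cy)=(0.5869,0.8096)
member 1 (0-2): L=7.4000, (cx,cy)=(1.0000,0.0000)
member 2 (1-2): L=6.3929, (cx,cy)=(0.5541,-0.8325)
solve A·x = −loads:
  F[0-1] = -2369.7496 N (compression)
  F[0-2] = -1021.6302 N (compression)
  F[1-2] = +1843.9304 N (tension)
  Rx@0 = +2412.4900 N
  Ry@0 = +1918.6511 N
  Ry@2 = -1535.0411 N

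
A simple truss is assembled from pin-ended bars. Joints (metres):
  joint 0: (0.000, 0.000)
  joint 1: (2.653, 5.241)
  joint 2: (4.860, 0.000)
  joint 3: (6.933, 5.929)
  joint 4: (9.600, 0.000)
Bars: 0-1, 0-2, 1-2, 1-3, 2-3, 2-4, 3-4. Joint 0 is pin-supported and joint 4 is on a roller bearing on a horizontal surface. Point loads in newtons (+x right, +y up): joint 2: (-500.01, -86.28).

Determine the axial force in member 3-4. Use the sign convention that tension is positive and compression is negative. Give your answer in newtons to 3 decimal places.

-47.895

N=5 nodes, M=7 members, R=3 reactions → 2N=10, M+R=10
member 0 (0-1): L=5.8742, (cx,cy)=(0.4516,0.8922)
member 1 (0-2): L=4.8600, (cx,cy)=(1.0000,0.0000)
member 2 (1-2): L=5.6867, (cx,cy)=(0.3881,-0.9216)
member 3 (1-3): L=4.3349, (cx,cy)=(0.9873,0.1587)
member 4 (2-3): L=6.2810, (cx,cy)=(0.3300,0.9440)
member 5 (2-4): L=4.7400, (cx,cy)=(1.0000,0.0000)
member 6 (3-4): L=6.5012, (cx,cy)=(0.4102,-0.9120)
solve A·x = −loads:
  F[0-1] = -47.7478 N (compression)
  F[0-2] = -478.4455 N (compression)
  F[1-2] = +39.7705 N (tension)
  F[1-3] = -37.4743 N (compression)
  F[2-3] = +52.5727 N (tension)
  F[2-4] = +19.6479 N (tension)
  F[3-4] = -47.8949 N (compression)
  Rx@0 = +500.0100 N
  Ry@0 = +42.6007 N
  Ry@4 = +43.6792 N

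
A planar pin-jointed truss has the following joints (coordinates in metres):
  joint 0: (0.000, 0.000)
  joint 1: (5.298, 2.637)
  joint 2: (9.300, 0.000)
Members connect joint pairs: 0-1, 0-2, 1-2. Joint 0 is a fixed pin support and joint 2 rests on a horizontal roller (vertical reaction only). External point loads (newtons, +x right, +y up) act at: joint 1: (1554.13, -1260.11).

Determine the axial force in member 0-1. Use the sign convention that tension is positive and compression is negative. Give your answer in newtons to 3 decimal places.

N=3 nodes, M=3 members, R=3 reactions → 2N=6, M+R=6
member 0 (0-1): L=5.9180, (cx,cy)=(0.8952,0.4456)
member 1 (0-2): L=9.3000, (cx,cy)=(1.0000,0.0000)
member 2 (1-2): L=4.7927, (cx,cy)=(0.8350,-0.5502)
solve A·x = −loads:
  F[0-1] = -227.9732 N (compression)
  F[0-2] = +1758.2200 N (tension)
  F[1-2] = -2105.5933 N (compression)
  Rx@0 = -1554.1300 N
  Ry@0 = +101.5827 N
  Ry@2 = +1158.5273 N

-227.973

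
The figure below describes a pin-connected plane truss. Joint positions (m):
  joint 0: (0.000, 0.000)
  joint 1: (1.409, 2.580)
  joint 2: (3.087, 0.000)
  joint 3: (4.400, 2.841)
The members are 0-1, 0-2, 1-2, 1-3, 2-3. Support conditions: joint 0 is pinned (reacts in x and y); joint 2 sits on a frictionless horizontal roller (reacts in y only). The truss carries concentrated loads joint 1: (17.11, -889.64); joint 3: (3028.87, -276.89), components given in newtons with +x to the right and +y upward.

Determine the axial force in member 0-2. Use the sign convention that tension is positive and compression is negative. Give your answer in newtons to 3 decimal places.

1715.627

N=4 nodes, M=5 members, R=3 reactions → 2N=8, M+R=8
member 0 (0-1): L=2.9397, (cx,cy)=(0.4793,0.8776)
member 1 (0-2): L=3.0870, (cx,cy)=(1.0000,0.0000)
member 2 (1-2): L=3.0777, (cx,cy)=(0.5452,-0.8383)
member 3 (1-3): L=3.0024, (cx,cy)=(0.9962,0.0869)
member 4 (2-3): L=3.1297, (cx,cy)=(0.4195,0.9077)
solve A·x = −loads:
  F[0-1] = +2775.5885 N (tension)
  F[0-2] = +1715.6268 N (tension)
  F[1-2] = -3624.7179 N (compression)
  F[1-3] = +3302.0005 N (tension)
  F[2-3] = -621.2517 N (compression)
  Rx@0 = -3045.9800 N
  Ry@0 = -2435.9910 N
  Ry@2 = +3602.5210 N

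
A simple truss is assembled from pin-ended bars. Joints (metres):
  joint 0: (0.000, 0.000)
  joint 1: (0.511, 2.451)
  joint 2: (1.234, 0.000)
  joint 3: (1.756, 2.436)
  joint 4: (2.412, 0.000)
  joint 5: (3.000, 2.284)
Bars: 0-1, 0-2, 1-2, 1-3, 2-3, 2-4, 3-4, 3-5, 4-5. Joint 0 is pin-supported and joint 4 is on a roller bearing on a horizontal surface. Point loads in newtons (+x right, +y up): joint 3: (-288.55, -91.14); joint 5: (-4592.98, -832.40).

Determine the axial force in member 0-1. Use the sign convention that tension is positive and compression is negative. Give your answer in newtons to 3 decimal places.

-4558.479

N=6 nodes, M=9 members, R=3 reactions → 2N=12, M+R=12
member 0 (0-1): L=2.5037, (cx,cy)=(0.2041,0.9790)
member 1 (0-2): L=1.2340, (cx,cy)=(1.0000,0.0000)
member 2 (1-2): L=2.5554, (cx,cy)=(0.2829,-0.9591)
member 3 (1-3): L=1.2451, (cx,cy)=(0.9999,-0.0120)
member 4 (2-3): L=2.4913, (cx,cy)=(0.2095,0.9778)
member 5 (2-4): L=1.1780, (cx,cy)=(1.0000,0.0000)
member 6 (3-4): L=2.5228, (cx,cy)=(0.2600,-0.9656)
member 7 (3-5): L=1.2533, (cx,cy)=(0.9926,-0.1213)
member 8 (4-5): L=2.3585, (cx,cy)=(0.2493,0.9684)
solve A·x = −loads:
  F[0-1] = -4558.4789 N (compression)
  F[0-2] = -3951.1545 N (compression)
  F[1-2] = +4680.9504 N (tension)
  F[1-3] = -2254.9155 N (compression)
  F[2-3] = -4591.6136 N (compression)
  F[2-4] = -1664.7015 N (compression)
  F[3-4] = +5064.2945 N (tension)
  F[3-5] = -4276.7203 N (compression)
  F[4-5] = -1395.1550 N (compression)
  Rx@0 = +4881.5300 N
  Ry@0 = +4462.5252 N
  Ry@4 = -3538.9852 N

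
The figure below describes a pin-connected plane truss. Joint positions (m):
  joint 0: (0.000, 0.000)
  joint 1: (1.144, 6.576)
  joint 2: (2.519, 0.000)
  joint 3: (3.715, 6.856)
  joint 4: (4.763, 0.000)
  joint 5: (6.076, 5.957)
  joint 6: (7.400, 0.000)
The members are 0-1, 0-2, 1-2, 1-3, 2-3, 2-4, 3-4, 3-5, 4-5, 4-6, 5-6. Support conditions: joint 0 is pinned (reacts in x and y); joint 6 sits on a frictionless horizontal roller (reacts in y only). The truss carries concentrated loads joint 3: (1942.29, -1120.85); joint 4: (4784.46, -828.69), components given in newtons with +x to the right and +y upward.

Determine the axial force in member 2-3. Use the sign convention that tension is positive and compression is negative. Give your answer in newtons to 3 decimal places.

921.163

N=7 nodes, M=11 members, R=3 reactions → 2N=14, M+R=14
member 0 (0-1): L=6.6748, (cx,cy)=(0.1714,0.9852)
member 1 (0-2): L=2.5190, (cx,cy)=(1.0000,0.0000)
member 2 (1-2): L=6.7182, (cx,cy)=(0.2047,-0.9788)
member 3 (1-3): L=2.5862, (cx,cy)=(0.9941,0.1083)
member 4 (2-3): L=6.9595, (cx,cy)=(0.1719,0.9851)
member 5 (2-4): L=2.2440, (cx,cy)=(1.0000,0.0000)
member 6 (3-4): L=6.9356, (cx,cy)=(0.1511,-0.9885)
member 7 (3-5): L=2.5264, (cx,cy)=(0.9345,-0.3558)
member 8 (4-5): L=6.1000, (cx,cy)=(0.2152,0.9766)
member 9 (4-6): L=2.6370, (cx,cy)=(1.0000,0.0000)
member 10 (5-6): L=6.1024, (cx,cy)=(0.2170,-0.9762)
solve A·x = −loads:
  F[0-1] = +960.2566 N (tension)
  F[0-2] = +6562.1699 N (tension)
  F[1-2] = -927.0842 N (compression)
  F[1-3] = +356.4191 N (tension)
  F[2-3] = +921.1634 N (tension)
  F[2-4] = +6214.1235 N (tension)
  F[3-4] = -1635.3950 N (compression)
  F[3-5] = -1265.3756 N (compression)
  F[4-5] = +2504.0017 N (tension)
  F[4-6] = +643.5719 N (tension)
  F[5-6] = -2966.2455 N (compression)
  Rx@0 = -6726.7500 N
  Ry@0 = -946.0476 N
  Ry@6 = +2895.5876 N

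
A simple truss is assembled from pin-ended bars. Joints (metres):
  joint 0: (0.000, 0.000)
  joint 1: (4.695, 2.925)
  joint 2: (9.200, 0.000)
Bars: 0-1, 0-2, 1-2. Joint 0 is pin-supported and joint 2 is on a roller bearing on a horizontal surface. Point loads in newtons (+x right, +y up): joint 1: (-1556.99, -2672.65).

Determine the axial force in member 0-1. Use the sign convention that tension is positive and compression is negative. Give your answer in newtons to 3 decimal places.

N=3 nodes, M=3 members, R=3 reactions → 2N=6, M+R=6
member 0 (0-1): L=5.5316, (cx,cy)=(0.8488,0.5288)
member 1 (0-2): L=9.2000, (cx,cy)=(1.0000,0.0000)
member 2 (1-2): L=5.3713, (cx,cy)=(0.8387,-0.5446)
solve A·x = −loads:
  F[0-1] = -3411.1529 N (compression)
  F[0-2] = +1338.2572 N (tension)
  F[1-2] = -1595.5947 N (compression)
  Rx@0 = +1556.9900 N
  Ry@0 = +1803.7483 N
  Ry@2 = +868.9017 N

-3411.153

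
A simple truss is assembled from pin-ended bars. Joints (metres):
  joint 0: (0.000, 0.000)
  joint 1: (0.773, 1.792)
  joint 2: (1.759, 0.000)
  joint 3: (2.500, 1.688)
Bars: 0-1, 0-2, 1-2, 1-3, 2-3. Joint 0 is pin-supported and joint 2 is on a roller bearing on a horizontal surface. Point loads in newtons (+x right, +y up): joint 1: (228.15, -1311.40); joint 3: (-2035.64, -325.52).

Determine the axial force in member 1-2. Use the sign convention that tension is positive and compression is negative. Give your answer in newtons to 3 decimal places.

1276.814

N=4 nodes, M=5 members, R=3 reactions → 2N=8, M+R=8
member 0 (0-1): L=1.9516, (cx,cy)=(0.3961,0.9182)
member 1 (0-2): L=1.7590, (cx,cy)=(1.0000,0.0000)
member 2 (1-2): L=2.0454, (cx,cy)=(0.4821,-0.8761)
member 3 (1-3): L=1.7301, (cx,cy)=(0.9982,-0.0601)
member 4 (2-3): L=1.8435, (cx,cy)=(0.4020,0.9157)
solve A·x = −loads:
  F[0-1] = -2525.5679 N (compression)
  F[0-2] = -807.1564 N (compression)
  F[1-2] = +1276.8142 N (tension)
  F[1-3] = -1847.3366 N (compression)
  F[2-3] = -476.7776 N (compression)
  Rx@0 = +1807.4900 N
  Ry@0 = +2319.0140 N
  Ry@2 = -682.0940 N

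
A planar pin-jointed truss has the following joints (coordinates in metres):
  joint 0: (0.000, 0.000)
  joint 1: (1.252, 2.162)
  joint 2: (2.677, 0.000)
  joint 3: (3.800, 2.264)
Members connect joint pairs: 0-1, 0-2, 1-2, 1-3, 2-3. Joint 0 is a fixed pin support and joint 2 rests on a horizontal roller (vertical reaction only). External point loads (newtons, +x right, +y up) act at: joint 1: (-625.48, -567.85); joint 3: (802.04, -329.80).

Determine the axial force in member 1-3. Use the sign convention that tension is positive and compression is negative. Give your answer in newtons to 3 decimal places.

985.981

N=4 nodes, M=5 members, R=3 reactions → 2N=8, M+R=8
member 0 (0-1): L=2.4983, (cx,cy)=(0.5011,0.8654)
member 1 (0-2): L=2.6770, (cx,cy)=(1.0000,0.0000)
member 2 (1-2): L=2.5894, (cx,cy)=(0.5503,-0.8350)
member 3 (1-3): L=2.5500, (cx,cy)=(0.9992,0.0400)
member 4 (2-3): L=2.5272, (cx,cy)=(0.4444,0.8958)
solve A·x = −loads:
  F[0-1] = +10.6665 N (tension)
  F[0-2] = +171.2147 N (tension)
  F[1-2] = -643.9209 N (compression)
  F[1-3] = +985.9805 N (tension)
  F[2-3] = -412.1670 N (compression)
  Rx@0 = -176.5600 N
  Ry@0 = -9.2305 N
  Ry@2 = +906.8805 N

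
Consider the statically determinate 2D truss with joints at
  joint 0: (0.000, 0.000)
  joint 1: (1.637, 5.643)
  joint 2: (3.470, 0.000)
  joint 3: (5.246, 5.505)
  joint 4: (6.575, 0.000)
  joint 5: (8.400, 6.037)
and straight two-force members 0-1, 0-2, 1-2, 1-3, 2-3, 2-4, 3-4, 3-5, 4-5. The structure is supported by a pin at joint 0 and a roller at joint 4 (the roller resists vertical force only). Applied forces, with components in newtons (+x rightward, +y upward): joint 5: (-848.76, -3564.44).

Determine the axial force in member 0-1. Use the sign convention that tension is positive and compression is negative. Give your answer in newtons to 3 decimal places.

N=6 nodes, M=9 members, R=3 reactions → 2N=12, M+R=12
member 0 (0-1): L=5.8756, (cx,cy)=(0.2786,0.9604)
member 1 (0-2): L=3.4700, (cx,cy)=(1.0000,0.0000)
member 2 (1-2): L=5.9332, (cx,cy)=(0.3089,-0.9511)
member 3 (1-3): L=3.6116, (cx,cy)=(0.9993,-0.0382)
member 4 (2-3): L=5.7844, (cx,cy)=(0.3070,0.9517)
member 5 (2-4): L=3.1050, (cx,cy)=(1.0000,0.0000)
member 6 (3-4): L=5.6631, (cx,cy)=(0.2347,-0.9721)
member 7 (3-5): L=3.1986, (cx,cy)=(0.9861,0.1663)
member 8 (4-5): L=6.3068, (cx,cy)=(0.2894,0.9572)
solve A·x = −loads:
  F[0-1] = +218.7193 N (tension)
  F[0-2] = -909.6969 N (compression)
  F[1-2] = -226.1218 N (compression)
  F[1-3] = +130.8899 N (tension)
  F[2-3] = +225.9753 N (tension)
  F[2-4] = -1048.9363 N (compression)
  F[3-4] = -174.2630 N (compression)
  F[3-5] = +244.4768 N (tension)
  F[4-5] = -3766.2312 N (compression)
  Rx@0 = +848.7600 N
  Ry@0 = -210.0591 N
  Ry@4 = +3774.4991 N

218.719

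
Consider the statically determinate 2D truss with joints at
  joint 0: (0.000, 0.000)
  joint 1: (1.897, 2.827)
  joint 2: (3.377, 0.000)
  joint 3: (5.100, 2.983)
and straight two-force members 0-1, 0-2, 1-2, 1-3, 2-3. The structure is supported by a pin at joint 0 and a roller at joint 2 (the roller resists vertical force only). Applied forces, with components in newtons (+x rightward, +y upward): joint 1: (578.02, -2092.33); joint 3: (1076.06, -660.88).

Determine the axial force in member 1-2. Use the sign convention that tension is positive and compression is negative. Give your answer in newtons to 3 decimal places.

N=4 nodes, M=5 members, R=3 reactions → 2N=8, M+R=8
member 0 (0-1): L=3.4045, (cx,cy)=(0.5572,0.8304)
member 1 (0-2): L=3.3770, (cx,cy)=(1.0000,0.0000)
member 2 (1-2): L=3.1910, (cx,cy)=(0.4638,-0.8859)
member 3 (1-3): L=3.2068, (cx,cy)=(0.9988,0.0486)
member 4 (2-3): L=3.4449, (cx,cy)=(0.5002,0.8659)
solve A·x = −loads:
  F[0-1] = +1029.1789 N (tension)
  F[0-2] = +1080.6157 N (tension)
  F[1-2] = -3243.8898 N (compression)
  F[1-3] = +1501.7641 N (tension)
  F[2-3] = -847.5701 N (compression)
  Rx@0 = -1654.0800 N
  Ry@0 = -854.6039 N
  Ry@2 = +3607.8139 N

-3243.890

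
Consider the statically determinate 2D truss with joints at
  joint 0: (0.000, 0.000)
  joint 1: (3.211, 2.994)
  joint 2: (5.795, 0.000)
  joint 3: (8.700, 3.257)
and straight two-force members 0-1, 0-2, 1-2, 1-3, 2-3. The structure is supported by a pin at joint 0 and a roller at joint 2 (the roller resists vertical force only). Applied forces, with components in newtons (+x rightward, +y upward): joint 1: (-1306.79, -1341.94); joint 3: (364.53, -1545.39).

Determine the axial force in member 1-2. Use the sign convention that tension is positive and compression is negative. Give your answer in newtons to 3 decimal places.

N=4 nodes, M=5 members, R=3 reactions → 2N=8, M+R=8
member 0 (0-1): L=4.3903, (cx,cy)=(0.7314,0.6820)
member 1 (0-2): L=5.7950, (cx,cy)=(1.0000,0.0000)
member 2 (1-2): L=3.9549, (cx,cy)=(0.6534,-0.7570)
member 3 (1-3): L=5.4953, (cx,cy)=(0.9989,0.0479)
member 4 (2-3): L=4.3643, (cx,cy)=(0.6656,0.7463)
solve A·x = −loads:
  F[0-1] = -431.0439 N (compression)
  F[0-2] = -626.9995 N (compression)
  F[1-2] = -1269.0855 N (compression)
  F[1-3] = +1822.8003 N (tension)
  F[2-3] = -2187.6785 N (compression)
  Rx@0 = +942.2600 N
  Ry@0 = +293.9551 N
  Ry@2 = +2593.3749 N

-1269.086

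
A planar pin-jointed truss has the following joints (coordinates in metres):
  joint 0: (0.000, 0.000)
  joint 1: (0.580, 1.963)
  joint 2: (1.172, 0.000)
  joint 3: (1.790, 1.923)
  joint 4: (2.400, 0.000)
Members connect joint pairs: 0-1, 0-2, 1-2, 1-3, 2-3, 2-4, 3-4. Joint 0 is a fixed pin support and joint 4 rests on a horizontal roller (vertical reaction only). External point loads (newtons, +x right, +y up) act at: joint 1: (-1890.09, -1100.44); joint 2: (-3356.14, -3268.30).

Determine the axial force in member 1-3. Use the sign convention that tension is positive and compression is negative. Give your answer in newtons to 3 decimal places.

N=5 nodes, M=7 members, R=3 reactions → 2N=10, M+R=10
member 0 (0-1): L=2.0469, (cx,cy)=(0.2834,0.9590)
member 1 (0-2): L=1.1720, (cx,cy)=(1.0000,0.0000)
member 2 (1-2): L=2.0503, (cx,cy)=(0.2887,-0.9574)
member 3 (1-3): L=1.2107, (cx,cy)=(0.9995,-0.0330)
member 4 (2-3): L=2.0199, (cx,cy)=(0.3060,0.9520)
member 5 (2-4): L=1.2280, (cx,cy)=(1.0000,0.0000)
member 6 (3-4): L=2.0174, (cx,cy)=(0.3024,-0.9532)
solve A·x = −loads:
  F[0-1] = -4225.9171 N (compression)
  F[0-2] = -4048.7895 N (compression)
  F[1-2] = +3090.5051 N (tension)
  F[1-3] = -199.7956 N (compression)
  F[2-3] = +325.0083 N (tension)
  F[2-4] = +100.2466 N (tension)
  F[3-4] = -331.5421 N (compression)
  Rx@0 = +5246.2300 N
  Ry@0 = +4052.7166 N
  Ry@4 = +316.0234 N

-199.796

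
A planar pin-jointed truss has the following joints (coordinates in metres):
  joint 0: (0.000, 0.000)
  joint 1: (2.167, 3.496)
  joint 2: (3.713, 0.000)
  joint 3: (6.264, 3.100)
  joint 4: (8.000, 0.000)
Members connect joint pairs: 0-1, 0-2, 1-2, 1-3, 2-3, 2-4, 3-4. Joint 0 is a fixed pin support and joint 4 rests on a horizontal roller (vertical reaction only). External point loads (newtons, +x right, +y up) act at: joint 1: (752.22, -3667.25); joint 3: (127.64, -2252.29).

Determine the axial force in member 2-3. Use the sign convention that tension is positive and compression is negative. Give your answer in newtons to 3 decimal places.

870.269

N=5 nodes, M=7 members, R=3 reactions → 2N=10, M+R=10
member 0 (0-1): L=4.1131, (cx,cy)=(0.5268,0.8500)
member 1 (0-2): L=3.7130, (cx,cy)=(1.0000,0.0000)
member 2 (1-2): L=3.8226, (cx,cy)=(0.4044,-0.9146)
member 3 (1-3): L=4.1161, (cx,cy)=(0.9954,-0.0962)
member 4 (2-3): L=4.0147, (cx,cy)=(0.6354,0.7722)
member 5 (2-4): L=4.2870, (cx,cy)=(1.0000,0.0000)
member 6 (3-4): L=3.5530, (cx,cy)=(0.4886,-0.8725)
solve A·x = −loads:
  F[0-1] = -3275.9803 N (compression)
  F[0-2] = +2605.8048 N (tension)
  F[1-2] = -734.7684 N (compression)
  F[1-3] = -2191.1602 N (compression)
  F[2-3] = +870.2691 N (tension)
  F[2-4] = +1755.6504 N (tension)
  F[3-4] = -3593.2016 N (compression)
  Rx@0 = -879.8600 N
  Ry@0 = +2784.4499 N
  Ry@4 = +3135.0901 N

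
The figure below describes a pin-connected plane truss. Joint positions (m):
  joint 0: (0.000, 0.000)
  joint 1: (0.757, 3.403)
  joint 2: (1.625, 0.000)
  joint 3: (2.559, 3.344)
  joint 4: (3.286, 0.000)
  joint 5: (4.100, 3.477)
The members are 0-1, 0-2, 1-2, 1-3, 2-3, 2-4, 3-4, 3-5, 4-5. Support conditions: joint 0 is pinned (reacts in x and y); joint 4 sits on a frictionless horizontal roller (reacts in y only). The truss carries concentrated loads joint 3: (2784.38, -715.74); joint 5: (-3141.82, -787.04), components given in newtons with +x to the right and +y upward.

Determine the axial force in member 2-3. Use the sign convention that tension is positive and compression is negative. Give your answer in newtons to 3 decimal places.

N=6 nodes, M=9 members, R=3 reactions → 2N=12, M+R=12
member 0 (0-1): L=3.4862, (cx,cy)=(0.2171,0.9761)
member 1 (0-2): L=1.6250, (cx,cy)=(1.0000,0.0000)
member 2 (1-2): L=3.5120, (cx,cy)=(0.2472,-0.9690)
member 3 (1-3): L=1.8030, (cx,cy)=(0.9995,-0.0327)
member 4 (2-3): L=3.4720, (cx,cy)=(0.2690,0.9631)
member 5 (2-4): L=1.6610, (cx,cy)=(1.0000,0.0000)
member 6 (3-4): L=3.4221, (cx,cy)=(0.2124,-0.9772)
member 7 (3-5): L=1.5467, (cx,cy)=(0.9963,0.0860)
member 8 (4-5): L=3.5710, (cx,cy)=(0.2279,0.9737)
solve A·x = −loads:
  F[0-1] = -465.4059 N (compression)
  F[0-2] = -256.3803 N (compression)
  F[1-2] = +476.2388 N (tension)
  F[1-3] = -218.8820 N (compression)
  F[2-3] = -479.1258 N (compression)
  F[2-4] = -9.7854 N (compression)
  F[3-4] = -534.1560 N (compression)
  F[3-5] = -3029.7793 N (compression)
  F[4-5] = -540.7516 N (compression)
  Rx@0 = +357.4400 N
  Ry@0 = +454.3012 N
  Ry@4 = +1048.4788 N

-479.126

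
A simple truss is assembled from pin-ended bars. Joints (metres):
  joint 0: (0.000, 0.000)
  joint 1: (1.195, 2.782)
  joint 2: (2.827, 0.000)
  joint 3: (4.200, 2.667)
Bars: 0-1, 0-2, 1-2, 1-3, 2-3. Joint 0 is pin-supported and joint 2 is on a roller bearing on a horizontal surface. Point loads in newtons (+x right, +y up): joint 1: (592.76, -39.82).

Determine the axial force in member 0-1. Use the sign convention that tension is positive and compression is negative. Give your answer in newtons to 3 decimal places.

N=4 nodes, M=5 members, R=3 reactions → 2N=8, M+R=8
member 0 (0-1): L=3.0278, (cx,cy)=(0.3947,0.9188)
member 1 (0-2): L=2.8270, (cx,cy)=(1.0000,0.0000)
member 2 (1-2): L=3.2254, (cx,cy)=(0.5060,-0.8625)
member 3 (1-3): L=3.0072, (cx,cy)=(0.9993,-0.0382)
member 4 (2-3): L=2.9997, (cx,cy)=(0.4577,0.8891)
solve A·x = −loads:
  F[0-1] = +609.8438 N (tension)
  F[0-2] = +352.0690 N (tension)
  F[1-2] = -695.8022 N (compression)
  F[1-3] = -0.0000 N (compression)
  F[2-3] = +0.0000 N (tension)
  Rx@0 = -592.7600 N
  Ry@0 = -560.3368 N
  Ry@2 = +600.1568 N

609.844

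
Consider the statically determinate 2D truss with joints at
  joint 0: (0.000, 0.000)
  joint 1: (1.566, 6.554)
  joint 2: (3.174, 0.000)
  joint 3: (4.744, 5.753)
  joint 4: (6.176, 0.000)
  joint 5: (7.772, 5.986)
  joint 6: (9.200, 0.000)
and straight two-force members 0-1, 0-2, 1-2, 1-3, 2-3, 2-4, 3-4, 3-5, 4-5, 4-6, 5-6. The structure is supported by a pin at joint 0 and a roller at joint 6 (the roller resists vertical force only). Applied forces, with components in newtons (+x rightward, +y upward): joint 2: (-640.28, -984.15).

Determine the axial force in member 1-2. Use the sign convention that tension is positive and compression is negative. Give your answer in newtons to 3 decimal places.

N=7 nodes, M=11 members, R=3 reactions → 2N=14, M+R=14
member 0 (0-1): L=6.7385, (cx,cy)=(0.2324,0.9726)
member 1 (0-2): L=3.1740, (cx,cy)=(1.0000,0.0000)
member 2 (1-2): L=6.7484, (cx,cy)=(0.2383,-0.9712)
member 3 (1-3): L=3.2774, (cx,cy)=(0.9697,-0.2444)
member 4 (2-3): L=5.9634, (cx,cy)=(0.2633,0.9647)
member 5 (2-4): L=3.0020, (cx,cy)=(1.0000,0.0000)
member 6 (3-4): L=5.9285, (cx,cy)=(0.2415,-0.9704)
member 7 (3-5): L=3.0370, (cx,cy)=(0.9971,0.0767)
member 8 (4-5): L=6.1951, (cx,cy)=(0.2576,0.9662)
member 9 (4-6): L=3.0240, (cx,cy)=(1.0000,0.0000)
member 10 (5-6): L=6.1540, (cx,cy)=(0.2320,-0.9727)
solve A·x = −loads:
  F[0-1] = -662.7639 N (compression)
  F[0-2] = -486.2562 N (compression)
  F[1-2] = +750.0930 N (tension)
  F[1-3] = -343.1624 N (compression)
  F[2-3] = +265.0115 N (tension)
  F[2-4] = +262.9851 N (tension)
  F[3-4] = -363.7782 N (compression)
  F[3-5] = -175.6346 N (compression)
  F[4-5] = +365.3385 N (tension)
  F[4-6] = +80.9976 N (tension)
  F[5-6] = -349.0593 N (compression)
  Rx@0 = +640.2800 N
  Ry@0 = +644.6182 N
  Ry@6 = +339.5318 N

750.093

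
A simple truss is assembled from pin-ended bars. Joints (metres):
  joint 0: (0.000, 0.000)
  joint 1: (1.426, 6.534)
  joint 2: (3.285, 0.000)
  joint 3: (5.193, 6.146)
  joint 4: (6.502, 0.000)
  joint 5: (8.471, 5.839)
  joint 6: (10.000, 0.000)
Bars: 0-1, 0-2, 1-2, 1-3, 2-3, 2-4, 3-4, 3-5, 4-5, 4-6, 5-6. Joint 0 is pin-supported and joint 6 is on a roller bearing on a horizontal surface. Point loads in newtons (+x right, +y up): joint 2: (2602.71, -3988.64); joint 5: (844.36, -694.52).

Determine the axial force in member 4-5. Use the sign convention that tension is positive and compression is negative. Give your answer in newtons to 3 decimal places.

N=7 nodes, M=11 members, R=3 reactions → 2N=14, M+R=14
member 0 (0-1): L=6.6878, (cx,cy)=(0.2132,0.9770)
member 1 (0-2): L=3.2850, (cx,cy)=(1.0000,0.0000)
member 2 (1-2): L=6.7933, (cx,cy)=(0.2737,-0.9618)
member 3 (1-3): L=3.7869, (cx,cy)=(0.9947,-0.1025)
member 4 (2-3): L=6.4354, (cx,cy)=(0.2965,0.9550)
member 5 (2-4): L=3.2170, (cx,cy)=(1.0000,0.0000)
member 6 (3-4): L=6.2839, (cx,cy)=(0.2083,-0.9781)
member 7 (3-5): L=3.2923, (cx,cy)=(0.9956,-0.0932)
member 8 (4-5): L=6.1621, (cx,cy)=(0.3195,0.9476)
member 9 (4-6): L=3.4980, (cx,cy)=(1.0000,0.0000)
member 10 (5-6): L=6.0359, (cx,cy)=(0.2533,-0.9674)
solve A·x = −loads:
  F[0-1] = -2345.4804 N (compression)
  F[0-2] = +3947.1831 N (tension)
  F[1-2] = +2509.5824 N (tension)
  F[1-3] = -1193.1435 N (compression)
  F[2-3] = +1648.9953 N (tension)
  F[2-4] = +1542.3185 N (tension)
  F[3-4] = -1702.2853 N (compression)
  F[3-5] = -344.8550 N (compression)
  F[4-5] = +1757.0568 N (tension)
  F[4-6] = +626.2689 N (tension)
  F[5-6] = -2472.2559 N (compression)
  Rx@0 = -3447.0700 N
  Ry@0 = +2291.5421 N
  Ry@6 = +2391.6179 N

1757.057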